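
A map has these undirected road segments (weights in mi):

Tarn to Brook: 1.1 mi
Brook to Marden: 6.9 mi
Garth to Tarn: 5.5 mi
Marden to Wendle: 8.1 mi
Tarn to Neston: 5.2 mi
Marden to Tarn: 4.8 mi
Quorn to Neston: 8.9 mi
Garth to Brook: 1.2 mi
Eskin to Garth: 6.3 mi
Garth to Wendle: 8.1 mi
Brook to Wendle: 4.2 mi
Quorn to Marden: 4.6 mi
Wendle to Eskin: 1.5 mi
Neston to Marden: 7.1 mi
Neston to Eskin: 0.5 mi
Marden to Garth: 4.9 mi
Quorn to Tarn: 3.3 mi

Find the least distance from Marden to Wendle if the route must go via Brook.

Best Marden to Brook: Marden → Tarn → Brook costing 5.9
Best Brook to Wendle: Brook → Wendle costing 4.2
Total via Brook: 5.9 + 4.2 = 10.1 mi.

10.1 mi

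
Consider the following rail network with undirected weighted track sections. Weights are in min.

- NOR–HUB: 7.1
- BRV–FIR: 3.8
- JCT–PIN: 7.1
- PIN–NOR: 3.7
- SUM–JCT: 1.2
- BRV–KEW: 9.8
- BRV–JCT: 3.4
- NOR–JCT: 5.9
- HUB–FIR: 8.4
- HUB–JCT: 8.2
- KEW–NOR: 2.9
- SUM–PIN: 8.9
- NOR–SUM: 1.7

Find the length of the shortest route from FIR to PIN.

13.8 min

Settle nodes by increasing distance from FIR:
FIR: 0
BRV: 3.8  (via FIR)
JCT: 7.2  (via BRV)
SUM: 8.4  (via JCT)
HUB: 8.4  (via FIR)
NOR: 10.1  (via SUM)
KEW: 13  (via NOR)
PIN: 13.8  (via NOR)
Shortest route: FIR–BRV–JCT–SUM–NOR–PIN = 13.8 min.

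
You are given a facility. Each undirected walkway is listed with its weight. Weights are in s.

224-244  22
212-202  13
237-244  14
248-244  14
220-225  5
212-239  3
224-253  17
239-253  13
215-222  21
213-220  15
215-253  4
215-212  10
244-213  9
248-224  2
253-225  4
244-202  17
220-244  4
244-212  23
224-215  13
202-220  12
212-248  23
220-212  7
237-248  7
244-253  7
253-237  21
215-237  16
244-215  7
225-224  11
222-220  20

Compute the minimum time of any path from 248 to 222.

Shortest distances from 248:
248: 0
224: 2  (via 248)
237: 7  (via 248)
225: 13  (via 224)
244: 14  (via 248)
215: 15  (via 224)
253: 17  (via 225)
220: 18  (via 225)
213: 23  (via 244)
212: 23  (via 248)
239: 26  (via 212)
202: 30  (via 220)
222: 36  (via 215)
Shortest route: 248 → 224 → 215 → 222 = 36 s.

36 s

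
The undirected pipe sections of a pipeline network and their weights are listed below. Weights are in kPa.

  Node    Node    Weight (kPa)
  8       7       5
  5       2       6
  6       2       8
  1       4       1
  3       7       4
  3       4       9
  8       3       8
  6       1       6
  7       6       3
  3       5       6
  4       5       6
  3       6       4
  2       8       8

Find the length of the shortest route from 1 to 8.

14 kPa

Shortest distances from 1:
1: 0
4: 1  (via 1)
6: 6  (via 1)
5: 7  (via 4)
7: 9  (via 6)
3: 10  (via 4)
2: 13  (via 5)
8: 14  (via 7)
Shortest route: 1–6–7–8 = 14 kPa.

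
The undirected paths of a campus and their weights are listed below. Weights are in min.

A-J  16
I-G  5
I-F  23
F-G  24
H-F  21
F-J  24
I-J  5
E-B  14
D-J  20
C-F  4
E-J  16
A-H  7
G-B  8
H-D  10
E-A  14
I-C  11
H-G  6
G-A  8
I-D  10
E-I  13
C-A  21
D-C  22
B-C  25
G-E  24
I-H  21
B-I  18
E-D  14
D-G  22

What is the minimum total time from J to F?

Candidate routes:
J–I–C–F: 5+11+4 = 20
J–F: 24 = 24
Cheapest is J–I–C–F at 20 min.

20 min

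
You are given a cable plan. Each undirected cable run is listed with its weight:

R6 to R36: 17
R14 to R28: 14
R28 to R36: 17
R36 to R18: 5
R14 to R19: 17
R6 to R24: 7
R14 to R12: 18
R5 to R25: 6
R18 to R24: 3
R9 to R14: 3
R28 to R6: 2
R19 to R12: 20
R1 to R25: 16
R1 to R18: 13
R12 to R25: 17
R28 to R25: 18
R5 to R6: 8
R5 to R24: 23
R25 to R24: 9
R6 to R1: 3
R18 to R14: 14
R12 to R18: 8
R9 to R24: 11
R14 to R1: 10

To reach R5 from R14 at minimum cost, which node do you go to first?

R1

Enumerating some paths:
R14 - R9 - R24 - R6 - R5: 3+11+7+8 = 29
R14 - R28 - R6 - R5: 14+2+8 = 24
R14 - R1 - R6 - R5: 10+3+8 = 21
R14 - R9 - R24 - R25 - R5: 3+11+9+6 = 29
Cheapest is R14 - R1 - R6 - R5 at 21.
So from R14 the first move is to R1.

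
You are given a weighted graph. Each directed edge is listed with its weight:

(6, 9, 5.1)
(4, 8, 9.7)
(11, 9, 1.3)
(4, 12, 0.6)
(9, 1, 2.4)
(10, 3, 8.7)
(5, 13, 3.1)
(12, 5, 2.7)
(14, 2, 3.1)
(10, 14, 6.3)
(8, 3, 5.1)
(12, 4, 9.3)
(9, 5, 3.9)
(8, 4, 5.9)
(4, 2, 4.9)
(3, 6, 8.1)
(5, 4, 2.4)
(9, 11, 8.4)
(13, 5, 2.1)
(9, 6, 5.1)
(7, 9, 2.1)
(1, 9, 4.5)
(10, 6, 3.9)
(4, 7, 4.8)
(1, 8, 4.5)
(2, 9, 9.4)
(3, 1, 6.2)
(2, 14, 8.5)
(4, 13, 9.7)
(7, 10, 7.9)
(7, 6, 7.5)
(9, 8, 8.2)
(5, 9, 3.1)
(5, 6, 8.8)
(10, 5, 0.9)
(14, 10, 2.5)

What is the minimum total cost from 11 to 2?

12.5

Compare a few routes:
11 → 9 → 5 → 4 → 2: 1.3+3.9+2.4+4.9 = 12.5
11 → 9 → 1 → 8 → 4 → 2: 1.3+2.4+4.5+5.9+4.9 = 19
11 → 9 → 8 → 4 → 2: 1.3+8.2+5.9+4.9 = 20.3
The minimum is 12.5 via 11 → 9 → 5 → 4 → 2.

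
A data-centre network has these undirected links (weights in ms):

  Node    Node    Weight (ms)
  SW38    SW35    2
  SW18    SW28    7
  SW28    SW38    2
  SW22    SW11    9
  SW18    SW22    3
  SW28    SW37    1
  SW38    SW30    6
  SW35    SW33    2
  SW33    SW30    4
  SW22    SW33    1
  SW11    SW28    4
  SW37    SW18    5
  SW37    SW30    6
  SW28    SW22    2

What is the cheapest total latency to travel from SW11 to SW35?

8 ms

Settle nodes by increasing distance from SW11:
SW11: 0
SW28: 4  (via SW11)
SW37: 5  (via SW28)
SW38: 6  (via SW28)
SW22: 6  (via SW28)
SW33: 7  (via SW22)
SW35: 8  (via SW38)
Shortest route: SW11–SW28–SW38–SW35 = 8 ms.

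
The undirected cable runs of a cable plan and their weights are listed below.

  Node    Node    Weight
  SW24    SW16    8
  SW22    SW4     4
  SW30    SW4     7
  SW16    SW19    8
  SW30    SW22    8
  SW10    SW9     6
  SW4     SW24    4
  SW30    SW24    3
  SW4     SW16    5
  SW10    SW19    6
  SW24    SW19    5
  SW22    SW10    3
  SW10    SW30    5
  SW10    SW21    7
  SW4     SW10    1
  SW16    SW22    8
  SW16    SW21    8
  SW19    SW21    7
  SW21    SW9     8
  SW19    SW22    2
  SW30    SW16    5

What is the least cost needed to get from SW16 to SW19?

8

Candidate routes:
SW16 - SW4 - SW22 - SW19: 5+4+2 = 11
SW16 - SW19: 8 = 8
SW16 - SW4 - SW10 - SW22 - SW19: 5+1+3+2 = 11
SW16 - SW22 - SW19: 8+2 = 10
The minimum is 8 via SW16 - SW19.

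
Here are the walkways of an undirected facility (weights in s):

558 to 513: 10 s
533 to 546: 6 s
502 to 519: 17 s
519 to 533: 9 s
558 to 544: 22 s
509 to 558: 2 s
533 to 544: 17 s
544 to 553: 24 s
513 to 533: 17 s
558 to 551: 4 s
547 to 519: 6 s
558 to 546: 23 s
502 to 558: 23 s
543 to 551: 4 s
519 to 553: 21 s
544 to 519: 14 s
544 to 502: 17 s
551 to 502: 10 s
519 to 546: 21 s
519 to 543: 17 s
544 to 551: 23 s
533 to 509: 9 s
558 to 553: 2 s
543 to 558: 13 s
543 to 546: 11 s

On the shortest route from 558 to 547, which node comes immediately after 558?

509

Compare a few routes:
558 - 551 - 543 - 519 - 547: 4+4+17+6 = 31
558 - 509 - 533 - 519 - 547: 2+9+9+6 = 26
558 - 553 - 519 - 547: 2+21+6 = 29
Cheapest is 558 - 509 - 533 - 519 - 547 at 26 s.
So from 558 the first move is to 509.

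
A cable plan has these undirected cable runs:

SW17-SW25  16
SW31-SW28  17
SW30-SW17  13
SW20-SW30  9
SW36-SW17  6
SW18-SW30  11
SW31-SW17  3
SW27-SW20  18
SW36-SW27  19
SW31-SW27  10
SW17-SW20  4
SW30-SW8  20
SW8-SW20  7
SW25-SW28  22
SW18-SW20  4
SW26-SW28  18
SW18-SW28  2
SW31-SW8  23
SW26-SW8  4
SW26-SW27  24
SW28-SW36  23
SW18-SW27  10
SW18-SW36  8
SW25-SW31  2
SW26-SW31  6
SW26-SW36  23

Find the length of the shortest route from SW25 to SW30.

18

Shortest distances from SW25:
SW25: 0
SW31: 2  (via SW25)
SW17: 5  (via SW31)
SW26: 8  (via SW31)
SW20: 9  (via SW17)
SW36: 11  (via SW17)
SW27: 12  (via SW31)
SW8: 12  (via SW26)
SW18: 13  (via SW20)
SW28: 15  (via SW18)
SW30: 18  (via SW17)
Shortest route: SW25 → SW31 → SW17 → SW30 = 18.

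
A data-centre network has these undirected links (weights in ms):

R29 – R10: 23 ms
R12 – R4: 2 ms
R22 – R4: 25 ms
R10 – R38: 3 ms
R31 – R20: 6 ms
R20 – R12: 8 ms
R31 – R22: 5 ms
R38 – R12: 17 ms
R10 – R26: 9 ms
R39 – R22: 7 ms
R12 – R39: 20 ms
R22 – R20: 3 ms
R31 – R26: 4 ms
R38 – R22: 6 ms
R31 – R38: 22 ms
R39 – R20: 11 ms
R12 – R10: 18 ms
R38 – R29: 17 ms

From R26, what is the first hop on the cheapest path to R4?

Compare a few routes:
R26 → R31 → R22 → R20 → R12 → R4: 4+5+3+8+2 = 22
R26 → R31 → R20 → R12 → R4: 4+6+8+2 = 20
R26 → R10 → R12 → R4: 9+18+2 = 29
The minimum is 20 ms via R26 → R31 → R20 → R12 → R4.
So from R26 the first move is to R31.

R31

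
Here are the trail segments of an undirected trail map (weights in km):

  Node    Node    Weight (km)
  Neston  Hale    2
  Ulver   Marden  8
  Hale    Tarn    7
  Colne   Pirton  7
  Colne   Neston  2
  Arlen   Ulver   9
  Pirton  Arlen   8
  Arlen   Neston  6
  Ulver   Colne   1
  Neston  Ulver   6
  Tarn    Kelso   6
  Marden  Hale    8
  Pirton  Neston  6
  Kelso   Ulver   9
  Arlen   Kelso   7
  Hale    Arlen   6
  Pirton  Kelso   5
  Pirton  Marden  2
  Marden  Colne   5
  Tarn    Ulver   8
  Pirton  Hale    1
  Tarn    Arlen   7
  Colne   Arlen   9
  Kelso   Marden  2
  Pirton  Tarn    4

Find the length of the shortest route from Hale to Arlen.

Candidate routes:
Hale → Neston → Arlen: 2+6 = 8
Hale → Arlen: 6 = 6
The minimum is 6 km via Hale → Arlen.

6 km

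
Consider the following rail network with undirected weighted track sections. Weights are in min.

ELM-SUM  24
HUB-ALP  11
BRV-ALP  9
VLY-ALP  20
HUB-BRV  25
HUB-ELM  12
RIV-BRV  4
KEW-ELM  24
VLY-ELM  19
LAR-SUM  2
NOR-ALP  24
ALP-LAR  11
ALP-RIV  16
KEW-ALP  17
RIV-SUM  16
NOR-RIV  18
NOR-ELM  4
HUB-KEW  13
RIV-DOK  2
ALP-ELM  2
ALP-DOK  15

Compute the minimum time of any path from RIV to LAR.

Settle nodes by increasing distance from RIV:
RIV: 0
DOK: 2  (via RIV)
BRV: 4  (via RIV)
ALP: 13  (via BRV)
ELM: 15  (via ALP)
SUM: 16  (via RIV)
NOR: 18  (via RIV)
LAR: 18  (via SUM)
Shortest route: RIV → SUM → LAR = 18 min.

18 min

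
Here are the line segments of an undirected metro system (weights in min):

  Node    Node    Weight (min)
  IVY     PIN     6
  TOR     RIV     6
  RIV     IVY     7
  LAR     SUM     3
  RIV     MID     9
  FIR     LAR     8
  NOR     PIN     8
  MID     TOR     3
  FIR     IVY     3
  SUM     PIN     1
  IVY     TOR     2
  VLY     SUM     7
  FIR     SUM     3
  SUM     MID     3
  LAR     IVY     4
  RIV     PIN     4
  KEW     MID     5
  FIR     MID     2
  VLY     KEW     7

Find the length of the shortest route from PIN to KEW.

9 min

Shortest distances from PIN:
PIN: 0
SUM: 1  (via PIN)
LAR: 4  (via SUM)
FIR: 4  (via SUM)
RIV: 4  (via PIN)
MID: 4  (via SUM)
IVY: 6  (via PIN)
TOR: 7  (via MID)
NOR: 8  (via PIN)
VLY: 8  (via SUM)
KEW: 9  (via MID)
Shortest route: PIN–SUM–MID–KEW = 9 min.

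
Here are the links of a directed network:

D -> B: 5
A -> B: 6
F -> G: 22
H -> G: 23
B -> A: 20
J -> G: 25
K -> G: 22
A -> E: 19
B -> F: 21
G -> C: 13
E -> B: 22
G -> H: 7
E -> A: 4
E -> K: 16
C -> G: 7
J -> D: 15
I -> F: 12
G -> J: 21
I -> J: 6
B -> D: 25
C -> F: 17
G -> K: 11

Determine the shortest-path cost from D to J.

69

Candidate routes:
D → B → A → E → K → G → J: 5+20+19+16+22+21 = 103
D → B → F → G → J: 5+21+22+21 = 69
Cheapest is D → B → F → G → J at 69.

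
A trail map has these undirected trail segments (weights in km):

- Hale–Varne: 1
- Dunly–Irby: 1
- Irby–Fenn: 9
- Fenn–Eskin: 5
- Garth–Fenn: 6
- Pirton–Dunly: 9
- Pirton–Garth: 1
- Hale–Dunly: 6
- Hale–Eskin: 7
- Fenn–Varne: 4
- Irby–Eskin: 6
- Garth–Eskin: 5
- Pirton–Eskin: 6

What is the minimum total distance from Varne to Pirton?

Compare a few routes:
Varne–Hale–Eskin–Garth–Pirton: 1+7+5+1 = 14
Varne–Fenn–Garth–Pirton: 4+6+1 = 11
Cheapest is Varne–Fenn–Garth–Pirton at 11 km.

11 km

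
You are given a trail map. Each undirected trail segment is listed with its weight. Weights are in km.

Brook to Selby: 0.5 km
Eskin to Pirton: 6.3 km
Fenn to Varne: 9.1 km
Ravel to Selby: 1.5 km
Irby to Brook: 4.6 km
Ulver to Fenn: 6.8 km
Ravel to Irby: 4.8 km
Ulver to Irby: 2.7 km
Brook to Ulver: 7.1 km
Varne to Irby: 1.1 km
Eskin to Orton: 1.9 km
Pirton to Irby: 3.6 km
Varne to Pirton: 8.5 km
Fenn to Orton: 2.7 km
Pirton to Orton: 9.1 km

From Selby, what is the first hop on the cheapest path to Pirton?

Candidate routes:
Selby–Ravel–Irby–Pirton: 1.5+4.8+3.6 = 9.9
Selby–Brook–Ulver–Irby–Pirton: 0.5+7.1+2.7+3.6 = 13.9
Selby–Brook–Irby–Pirton: 0.5+4.6+3.6 = 8.7
Cheapest is Selby–Brook–Irby–Pirton at 8.7 km.
So from Selby the first move is to Brook.

Brook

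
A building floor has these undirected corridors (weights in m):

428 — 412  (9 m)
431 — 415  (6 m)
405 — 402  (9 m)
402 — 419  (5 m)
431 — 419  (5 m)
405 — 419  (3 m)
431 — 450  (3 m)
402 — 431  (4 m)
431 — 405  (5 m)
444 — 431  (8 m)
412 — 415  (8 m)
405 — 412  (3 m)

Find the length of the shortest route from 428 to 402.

Settle nodes by increasing distance from 428:
428: 0
412: 9  (via 428)
405: 12  (via 412)
419: 15  (via 405)
431: 17  (via 405)
415: 17  (via 412)
402: 20  (via 419)
Shortest route: 428 → 412 → 405 → 419 → 402 = 20 m.

20 m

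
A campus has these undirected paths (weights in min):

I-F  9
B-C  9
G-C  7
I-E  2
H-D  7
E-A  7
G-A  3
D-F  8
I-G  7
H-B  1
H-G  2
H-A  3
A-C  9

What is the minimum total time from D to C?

16 min

Candidate routes:
D → H → G → C: 7+2+7 = 16
D → H → A → C: 7+3+9 = 19
D → H → B → C: 7+1+9 = 17
D → H → A → G → C: 7+3+3+7 = 20
The minimum is 16 min via D → H → G → C.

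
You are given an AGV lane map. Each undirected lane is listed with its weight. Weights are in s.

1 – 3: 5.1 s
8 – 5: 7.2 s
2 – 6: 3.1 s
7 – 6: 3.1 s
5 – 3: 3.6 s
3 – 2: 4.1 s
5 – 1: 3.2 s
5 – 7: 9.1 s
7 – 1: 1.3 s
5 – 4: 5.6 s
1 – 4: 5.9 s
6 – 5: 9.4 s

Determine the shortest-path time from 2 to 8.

14.9 s

Running Dijkstra from 2:
2: 0
6: 3.1  (via 2)
3: 4.1  (via 2)
7: 6.2  (via 6)
1: 7.5  (via 7)
5: 7.7  (via 3)
4: 13.3  (via 5)
8: 14.9  (via 5)
Shortest route: 2–3–5–8 = 14.9 s.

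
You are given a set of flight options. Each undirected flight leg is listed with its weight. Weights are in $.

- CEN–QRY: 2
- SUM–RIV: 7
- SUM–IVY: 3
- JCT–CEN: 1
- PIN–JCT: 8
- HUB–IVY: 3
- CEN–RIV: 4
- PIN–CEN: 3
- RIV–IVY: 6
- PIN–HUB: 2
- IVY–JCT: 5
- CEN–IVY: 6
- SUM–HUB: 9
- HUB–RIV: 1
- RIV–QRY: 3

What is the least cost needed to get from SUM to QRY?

Compare a few routes:
SUM–IVY–CEN–QRY: 3+6+2 = 11
SUM–RIV–QRY: 7+3 = 10
SUM–IVY–JCT–CEN–QRY: 3+5+1+2 = 11
Cheapest is SUM–RIV–QRY at $10.

$10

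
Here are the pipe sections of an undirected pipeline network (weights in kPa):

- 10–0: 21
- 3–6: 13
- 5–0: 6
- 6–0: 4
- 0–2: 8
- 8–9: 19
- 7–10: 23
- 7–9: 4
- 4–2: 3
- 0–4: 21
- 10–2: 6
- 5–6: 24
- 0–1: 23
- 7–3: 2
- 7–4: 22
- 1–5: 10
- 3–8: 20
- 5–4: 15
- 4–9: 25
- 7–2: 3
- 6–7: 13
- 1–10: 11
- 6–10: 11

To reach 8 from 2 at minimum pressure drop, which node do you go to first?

7

Enumerating some paths:
2–7–9–8: 3+4+19 = 26
2–7–3–8: 3+2+20 = 25
The minimum is 25 kPa via 2–7–3–8.
So from 2 the first move is to 7.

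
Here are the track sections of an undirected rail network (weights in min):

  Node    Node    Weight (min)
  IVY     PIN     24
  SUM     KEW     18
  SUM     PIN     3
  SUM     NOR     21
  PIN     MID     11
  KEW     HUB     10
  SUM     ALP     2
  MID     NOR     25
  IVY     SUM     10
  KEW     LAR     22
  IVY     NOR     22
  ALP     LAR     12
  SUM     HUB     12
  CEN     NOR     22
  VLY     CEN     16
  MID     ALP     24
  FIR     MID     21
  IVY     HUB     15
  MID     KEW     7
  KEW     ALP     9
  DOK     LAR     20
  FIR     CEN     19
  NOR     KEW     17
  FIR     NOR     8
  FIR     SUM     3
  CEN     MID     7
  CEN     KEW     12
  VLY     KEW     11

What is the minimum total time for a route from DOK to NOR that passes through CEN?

Shortest DOK→CEN: DOK → LAR → ALP → KEW → CEN = 53
Shortest CEN→NOR: CEN → NOR = 22
Total via CEN: 53 + 22 = 75 min.

75 min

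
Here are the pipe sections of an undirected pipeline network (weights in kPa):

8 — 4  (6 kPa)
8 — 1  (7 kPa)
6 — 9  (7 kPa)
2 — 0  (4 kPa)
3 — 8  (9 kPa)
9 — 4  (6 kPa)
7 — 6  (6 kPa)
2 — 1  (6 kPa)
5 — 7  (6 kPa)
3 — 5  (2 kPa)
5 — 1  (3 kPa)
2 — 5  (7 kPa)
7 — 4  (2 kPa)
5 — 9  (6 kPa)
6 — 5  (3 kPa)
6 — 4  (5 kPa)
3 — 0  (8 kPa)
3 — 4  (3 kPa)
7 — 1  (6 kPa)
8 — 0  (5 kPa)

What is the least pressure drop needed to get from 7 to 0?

Settle nodes by increasing distance from 7:
7: 0
4: 2  (via 7)
3: 5  (via 4)
1: 6  (via 7)
5: 6  (via 7)
6: 6  (via 7)
8: 8  (via 4)
9: 8  (via 4)
2: 12  (via 1)
0: 13  (via 3)
Shortest route: 7–4–3–0 = 13 kPa.

13 kPa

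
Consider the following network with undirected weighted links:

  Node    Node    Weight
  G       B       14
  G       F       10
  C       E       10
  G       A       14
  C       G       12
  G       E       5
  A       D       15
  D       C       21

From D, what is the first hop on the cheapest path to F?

A

Candidate routes:
D–C–G–F: 21+12+10 = 43
D–A–G–F: 15+14+10 = 39
Cheapest is D–A–G–F at 39.
So from D the first move is to A.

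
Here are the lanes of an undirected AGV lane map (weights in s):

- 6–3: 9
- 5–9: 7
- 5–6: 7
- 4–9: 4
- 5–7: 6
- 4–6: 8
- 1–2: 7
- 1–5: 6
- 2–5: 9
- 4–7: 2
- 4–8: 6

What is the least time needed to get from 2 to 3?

Running Dijkstra from 2:
2: 0
1: 7  (via 2)
5: 9  (via 2)
7: 15  (via 5)
6: 16  (via 5)
9: 16  (via 5)
4: 17  (via 7)
8: 23  (via 4)
3: 25  (via 6)
Shortest route: 2–5–6–3 = 25 s.

25 s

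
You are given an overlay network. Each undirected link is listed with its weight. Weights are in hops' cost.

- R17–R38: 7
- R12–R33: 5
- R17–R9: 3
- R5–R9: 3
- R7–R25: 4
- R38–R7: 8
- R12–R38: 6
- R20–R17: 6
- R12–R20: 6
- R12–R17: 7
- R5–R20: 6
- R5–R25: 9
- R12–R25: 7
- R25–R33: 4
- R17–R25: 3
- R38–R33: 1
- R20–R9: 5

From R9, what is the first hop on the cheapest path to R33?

R17

Enumerating some paths:
R9–R17–R25–R33: 3+3+4 = 10
R9–R17–R38–R33: 3+7+1 = 11
R9–R17–R12–R33: 3+7+5 = 15
Cheapest is R9–R17–R25–R33 at 10 hops' cost.
So from R9 the first move is to R17.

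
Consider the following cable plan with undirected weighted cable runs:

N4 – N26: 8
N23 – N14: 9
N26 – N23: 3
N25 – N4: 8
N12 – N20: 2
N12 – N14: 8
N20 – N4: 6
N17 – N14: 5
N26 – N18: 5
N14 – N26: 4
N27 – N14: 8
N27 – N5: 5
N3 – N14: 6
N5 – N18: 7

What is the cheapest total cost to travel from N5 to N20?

Settle nodes by increasing distance from N5:
N5: 0
N27: 5  (via N5)
N18: 7  (via N5)
N26: 12  (via N18)
N14: 13  (via N27)
N23: 15  (via N26)
N17: 18  (via N14)
N3: 19  (via N14)
N4: 20  (via N26)
N12: 21  (via N14)
N20: 23  (via N12)
Shortest route: N5 → N27 → N14 → N12 → N20 = 23.

23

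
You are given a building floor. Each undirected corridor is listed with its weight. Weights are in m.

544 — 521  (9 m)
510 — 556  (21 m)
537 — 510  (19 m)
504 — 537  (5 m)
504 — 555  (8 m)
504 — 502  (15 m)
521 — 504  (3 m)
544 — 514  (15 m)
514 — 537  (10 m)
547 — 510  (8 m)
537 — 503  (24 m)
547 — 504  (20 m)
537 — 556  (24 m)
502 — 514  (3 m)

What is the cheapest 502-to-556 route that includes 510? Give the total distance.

Best 502 to 510: 502–514–537–510 costing 32
Shortest 510→556: 510–556 = 21
Total via 510: 32 + 21 = 53 m.

53 m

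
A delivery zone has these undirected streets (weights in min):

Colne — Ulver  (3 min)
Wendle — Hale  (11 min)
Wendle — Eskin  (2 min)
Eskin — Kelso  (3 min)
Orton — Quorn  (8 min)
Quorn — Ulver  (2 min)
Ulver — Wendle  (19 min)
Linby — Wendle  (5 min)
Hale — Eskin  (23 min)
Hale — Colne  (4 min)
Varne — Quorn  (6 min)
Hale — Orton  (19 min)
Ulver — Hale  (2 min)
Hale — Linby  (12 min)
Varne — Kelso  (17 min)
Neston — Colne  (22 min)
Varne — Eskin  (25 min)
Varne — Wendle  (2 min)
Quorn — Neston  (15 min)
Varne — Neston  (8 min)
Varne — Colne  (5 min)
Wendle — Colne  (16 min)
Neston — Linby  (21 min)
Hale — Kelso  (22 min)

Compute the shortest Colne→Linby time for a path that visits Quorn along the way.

18 min

Shortest Colne→Quorn: Colne → Ulver → Quorn = 5
Shortest Quorn→Linby: Quorn → Varne → Wendle → Linby = 13
Total via Quorn: 5 + 13 = 18 min.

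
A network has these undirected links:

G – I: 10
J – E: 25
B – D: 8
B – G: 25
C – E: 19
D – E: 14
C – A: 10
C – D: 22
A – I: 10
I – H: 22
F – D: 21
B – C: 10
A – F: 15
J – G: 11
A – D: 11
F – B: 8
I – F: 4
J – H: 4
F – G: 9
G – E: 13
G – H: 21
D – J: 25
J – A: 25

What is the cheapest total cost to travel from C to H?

Running Dijkstra from C:
C: 0
A: 10  (via C)
B: 10  (via C)
D: 18  (via B)
F: 18  (via B)
E: 19  (via C)
I: 20  (via A)
G: 27  (via F)
J: 35  (via A)
H: 39  (via J)
Shortest route: C → A → J → H = 39.

39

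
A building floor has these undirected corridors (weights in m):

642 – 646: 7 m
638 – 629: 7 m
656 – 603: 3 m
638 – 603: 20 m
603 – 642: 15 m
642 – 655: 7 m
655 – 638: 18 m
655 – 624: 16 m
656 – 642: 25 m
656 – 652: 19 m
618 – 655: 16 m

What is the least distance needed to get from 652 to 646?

Candidate routes:
652 - 656 - 603 - 642 - 646: 19+3+15+7 = 44
652 - 656 - 642 - 646: 19+25+7 = 51
Cheapest is 652 - 656 - 603 - 642 - 646 at 44 m.

44 m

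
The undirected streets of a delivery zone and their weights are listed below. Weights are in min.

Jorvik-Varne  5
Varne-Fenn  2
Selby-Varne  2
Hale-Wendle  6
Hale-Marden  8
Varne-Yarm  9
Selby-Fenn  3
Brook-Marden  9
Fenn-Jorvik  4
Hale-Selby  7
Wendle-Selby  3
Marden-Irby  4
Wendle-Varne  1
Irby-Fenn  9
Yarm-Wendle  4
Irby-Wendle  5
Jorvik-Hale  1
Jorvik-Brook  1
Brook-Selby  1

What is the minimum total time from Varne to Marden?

Running Dijkstra from Varne:
Varne: 0
Wendle: 1  (via Varne)
Selby: 2  (via Varne)
Fenn: 2  (via Varne)
Brook: 3  (via Selby)
Jorvik: 4  (via Brook)
Yarm: 5  (via Wendle)
Hale: 5  (via Jorvik)
Irby: 6  (via Wendle)
Marden: 10  (via Irby)
Shortest route: Varne–Wendle–Irby–Marden = 10 min.

10 min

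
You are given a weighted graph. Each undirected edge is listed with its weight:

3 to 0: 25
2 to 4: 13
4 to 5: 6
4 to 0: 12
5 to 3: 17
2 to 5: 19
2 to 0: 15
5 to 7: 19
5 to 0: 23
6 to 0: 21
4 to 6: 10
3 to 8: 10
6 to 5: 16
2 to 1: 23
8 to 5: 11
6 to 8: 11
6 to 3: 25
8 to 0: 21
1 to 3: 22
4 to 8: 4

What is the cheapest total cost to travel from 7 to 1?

58

Compare a few routes:
7 - 5 - 3 - 1: 19+17+22 = 58
7 - 5 - 4 - 2 - 1: 19+6+13+23 = 61
Cheapest is 7 - 5 - 3 - 1 at 58.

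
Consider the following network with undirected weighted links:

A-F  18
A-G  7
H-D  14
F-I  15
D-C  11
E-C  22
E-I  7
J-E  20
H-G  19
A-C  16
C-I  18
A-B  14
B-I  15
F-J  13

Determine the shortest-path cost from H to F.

Shortest distances from H:
H: 0
D: 14  (via H)
G: 19  (via H)
C: 25  (via D)
A: 26  (via G)
B: 40  (via A)
I: 43  (via C)
F: 44  (via A)
Shortest route: H → G → A → F = 44.

44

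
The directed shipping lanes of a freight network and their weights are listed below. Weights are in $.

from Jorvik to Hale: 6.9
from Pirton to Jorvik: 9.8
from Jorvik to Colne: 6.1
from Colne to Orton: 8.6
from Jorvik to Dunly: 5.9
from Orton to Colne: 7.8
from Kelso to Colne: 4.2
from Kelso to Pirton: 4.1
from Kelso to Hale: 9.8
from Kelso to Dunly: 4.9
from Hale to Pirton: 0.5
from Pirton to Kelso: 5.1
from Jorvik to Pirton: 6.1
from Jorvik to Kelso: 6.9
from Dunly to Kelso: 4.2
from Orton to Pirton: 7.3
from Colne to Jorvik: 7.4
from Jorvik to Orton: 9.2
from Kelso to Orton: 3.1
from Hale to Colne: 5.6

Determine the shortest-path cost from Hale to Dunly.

Compare a few routes:
Hale–Pirton–Jorvik–Dunly: 0.5+9.8+5.9 = 16.2
Hale–Colne–Jorvik–Dunly: 5.6+7.4+5.9 = 18.9
Hale–Pirton–Kelso–Dunly: 0.5+5.1+4.9 = 10.5
The minimum is $10.5 via Hale–Pirton–Kelso–Dunly.

$10.5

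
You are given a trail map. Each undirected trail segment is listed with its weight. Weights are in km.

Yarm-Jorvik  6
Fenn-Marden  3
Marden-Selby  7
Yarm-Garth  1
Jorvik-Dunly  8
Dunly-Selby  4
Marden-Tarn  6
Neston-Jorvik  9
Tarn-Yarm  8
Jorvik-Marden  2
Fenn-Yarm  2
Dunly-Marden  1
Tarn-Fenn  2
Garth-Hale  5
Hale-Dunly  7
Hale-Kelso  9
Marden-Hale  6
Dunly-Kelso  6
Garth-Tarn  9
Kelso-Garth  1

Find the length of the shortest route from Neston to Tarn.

16 km

Running Dijkstra from Neston:
Neston: 0
Jorvik: 9  (via Neston)
Marden: 11  (via Jorvik)
Dunly: 12  (via Marden)
Fenn: 14  (via Marden)
Yarm: 15  (via Jorvik)
Garth: 16  (via Yarm)
Tarn: 16  (via Fenn)
Shortest route: Neston–Jorvik–Marden–Fenn–Tarn = 16 km.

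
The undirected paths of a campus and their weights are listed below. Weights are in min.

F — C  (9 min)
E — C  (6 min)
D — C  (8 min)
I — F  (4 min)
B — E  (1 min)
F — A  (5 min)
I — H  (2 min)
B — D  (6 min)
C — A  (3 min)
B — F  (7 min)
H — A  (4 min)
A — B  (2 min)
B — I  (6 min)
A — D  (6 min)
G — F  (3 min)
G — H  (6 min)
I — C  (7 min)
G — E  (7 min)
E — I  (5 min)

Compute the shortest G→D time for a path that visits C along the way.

19 min

Shortest G→C: G–F–A–C = 11
Best C to D: C–D costing 8
Total via C: 11 + 8 = 19 min.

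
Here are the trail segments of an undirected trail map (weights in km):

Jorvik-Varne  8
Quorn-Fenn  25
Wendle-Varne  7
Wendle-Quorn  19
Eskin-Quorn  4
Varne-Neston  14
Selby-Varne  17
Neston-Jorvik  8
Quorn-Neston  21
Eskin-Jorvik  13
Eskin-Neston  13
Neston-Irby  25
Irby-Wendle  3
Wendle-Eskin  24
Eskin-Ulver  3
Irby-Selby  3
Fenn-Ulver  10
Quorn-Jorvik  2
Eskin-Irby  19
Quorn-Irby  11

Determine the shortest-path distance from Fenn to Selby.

Shortest distances from Fenn:
Fenn: 0
Ulver: 10  (via Fenn)
Eskin: 13  (via Ulver)
Quorn: 17  (via Eskin)
Jorvik: 19  (via Quorn)
Neston: 26  (via Eskin)
Varne: 27  (via Jorvik)
Irby: 28  (via Quorn)
Wendle: 31  (via Irby)
Selby: 31  (via Irby)
Shortest route: Fenn → Ulver → Eskin → Quorn → Irby → Selby = 31 km.

31 km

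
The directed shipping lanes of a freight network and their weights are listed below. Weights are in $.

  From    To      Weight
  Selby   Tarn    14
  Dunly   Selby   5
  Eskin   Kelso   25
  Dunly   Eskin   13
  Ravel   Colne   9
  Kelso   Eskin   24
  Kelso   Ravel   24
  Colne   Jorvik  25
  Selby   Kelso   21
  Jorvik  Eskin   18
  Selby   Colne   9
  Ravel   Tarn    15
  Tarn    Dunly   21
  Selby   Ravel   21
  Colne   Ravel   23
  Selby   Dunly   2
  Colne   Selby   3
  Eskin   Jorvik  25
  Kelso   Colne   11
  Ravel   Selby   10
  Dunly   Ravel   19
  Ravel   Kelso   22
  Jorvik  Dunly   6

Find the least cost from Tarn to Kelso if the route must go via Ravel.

$62

Best Tarn to Ravel: Tarn–Dunly–Ravel costing 40
Shortest Ravel→Kelso: Ravel–Kelso = 22
Total via Ravel: 40 + 22 = $62.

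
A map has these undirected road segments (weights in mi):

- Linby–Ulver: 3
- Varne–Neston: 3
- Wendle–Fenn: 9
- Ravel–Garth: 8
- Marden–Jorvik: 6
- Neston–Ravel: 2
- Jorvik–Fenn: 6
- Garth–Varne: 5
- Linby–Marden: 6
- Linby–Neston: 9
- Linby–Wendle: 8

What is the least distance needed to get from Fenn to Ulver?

20 mi

Compare a few routes:
Fenn - Wendle - Linby - Ulver: 9+8+3 = 20
Fenn - Jorvik - Marden - Linby - Ulver: 6+6+6+3 = 21
Cheapest is Fenn - Wendle - Linby - Ulver at 20 mi.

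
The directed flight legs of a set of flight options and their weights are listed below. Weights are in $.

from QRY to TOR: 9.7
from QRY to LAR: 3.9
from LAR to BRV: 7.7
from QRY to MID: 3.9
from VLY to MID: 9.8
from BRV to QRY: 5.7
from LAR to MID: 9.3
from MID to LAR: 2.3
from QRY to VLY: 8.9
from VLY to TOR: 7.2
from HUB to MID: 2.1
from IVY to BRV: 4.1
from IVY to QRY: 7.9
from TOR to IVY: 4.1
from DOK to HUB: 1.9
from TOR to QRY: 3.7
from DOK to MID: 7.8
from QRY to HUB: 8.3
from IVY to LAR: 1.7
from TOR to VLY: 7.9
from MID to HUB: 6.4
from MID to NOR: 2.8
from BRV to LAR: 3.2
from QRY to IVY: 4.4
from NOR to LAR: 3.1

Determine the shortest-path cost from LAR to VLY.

$22.3

Enumerating some paths:
LAR–BRV–QRY–VLY: 7.7+5.7+8.9 = 22.3
LAR–BRV–QRY–TOR–VLY: 7.7+5.7+9.7+7.9 = 31
The minimum is $22.3 via LAR–BRV–QRY–VLY.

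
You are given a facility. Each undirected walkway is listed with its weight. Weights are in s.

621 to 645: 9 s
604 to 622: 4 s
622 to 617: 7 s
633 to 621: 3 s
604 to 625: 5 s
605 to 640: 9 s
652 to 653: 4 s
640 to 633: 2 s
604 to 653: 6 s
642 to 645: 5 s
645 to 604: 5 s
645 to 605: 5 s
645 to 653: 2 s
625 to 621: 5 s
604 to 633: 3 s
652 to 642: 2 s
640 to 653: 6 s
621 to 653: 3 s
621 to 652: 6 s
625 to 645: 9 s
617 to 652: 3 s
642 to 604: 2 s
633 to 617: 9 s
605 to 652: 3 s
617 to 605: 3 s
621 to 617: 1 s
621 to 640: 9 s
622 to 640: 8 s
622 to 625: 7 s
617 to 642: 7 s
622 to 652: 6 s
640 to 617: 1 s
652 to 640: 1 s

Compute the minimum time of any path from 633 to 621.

Compare a few routes:
633–640–617–621: 2+1+1 = 4
633–621: 3 = 3
The minimum is 3 s via 633–621.

3 s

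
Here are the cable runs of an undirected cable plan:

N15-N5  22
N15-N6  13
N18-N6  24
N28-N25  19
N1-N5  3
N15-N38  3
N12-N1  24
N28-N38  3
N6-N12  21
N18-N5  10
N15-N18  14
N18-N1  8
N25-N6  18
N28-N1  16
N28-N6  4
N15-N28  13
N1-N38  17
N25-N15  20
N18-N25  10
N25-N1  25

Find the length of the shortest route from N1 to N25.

Compare a few routes:
N1 - N5 - N18 - N25: 3+10+10 = 23
N1 - N18 - N25: 8+10 = 18
N1 - N28 - N25: 16+19 = 35
N1 - N25: 25 = 25
The minimum is 18 via N1 - N18 - N25.

18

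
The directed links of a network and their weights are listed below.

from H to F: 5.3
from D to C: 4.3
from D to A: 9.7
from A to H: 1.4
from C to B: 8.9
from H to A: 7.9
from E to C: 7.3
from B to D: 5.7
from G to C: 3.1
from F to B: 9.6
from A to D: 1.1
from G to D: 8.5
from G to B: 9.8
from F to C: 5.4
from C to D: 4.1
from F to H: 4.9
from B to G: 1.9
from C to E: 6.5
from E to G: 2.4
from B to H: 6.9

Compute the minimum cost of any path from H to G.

16.8

Running Dijkstra from H:
H: 0
F: 5.3  (via H)
A: 7.9  (via H)
D: 9  (via A)
C: 10.7  (via F)
B: 14.9  (via F)
G: 16.8  (via B)
Shortest route: H–F–B–G = 16.8.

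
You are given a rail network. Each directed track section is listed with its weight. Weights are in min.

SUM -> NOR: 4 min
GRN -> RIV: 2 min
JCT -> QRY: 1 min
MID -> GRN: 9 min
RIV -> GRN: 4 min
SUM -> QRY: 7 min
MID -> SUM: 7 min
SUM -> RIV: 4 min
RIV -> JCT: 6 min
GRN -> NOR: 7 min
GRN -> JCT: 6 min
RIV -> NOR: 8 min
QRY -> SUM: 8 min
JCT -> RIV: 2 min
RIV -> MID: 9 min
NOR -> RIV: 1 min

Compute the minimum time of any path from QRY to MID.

Compare a few routes:
QRY - SUM - RIV - MID: 8+4+9 = 21
QRY - SUM - NOR - RIV - MID: 8+4+1+9 = 22
The minimum is 21 min via QRY - SUM - RIV - MID.

21 min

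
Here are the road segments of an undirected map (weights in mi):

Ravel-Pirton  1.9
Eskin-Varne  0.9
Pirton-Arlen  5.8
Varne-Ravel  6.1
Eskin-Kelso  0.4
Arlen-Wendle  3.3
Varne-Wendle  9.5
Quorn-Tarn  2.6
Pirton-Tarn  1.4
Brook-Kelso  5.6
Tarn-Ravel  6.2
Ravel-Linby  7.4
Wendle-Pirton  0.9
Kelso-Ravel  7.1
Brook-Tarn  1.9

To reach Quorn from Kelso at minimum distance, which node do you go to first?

Brook

Enumerating some paths:
Kelso → Brook → Tarn → Quorn: 5.6+1.9+2.6 = 10.1
Kelso → Eskin → Varne → Ravel → Pirton → Tarn → Quorn: 0.4+0.9+6.1+1.9+1.4+2.6 = 13.3
Kelso → Ravel → Pirton → Tarn → Quorn: 7.1+1.9+1.4+2.6 = 13
Kelso → Eskin → Varne → Wendle → Pirton → Tarn → Quorn: 0.4+0.9+9.5+0.9+1.4+2.6 = 15.7
The minimum is 10.1 mi via Kelso → Brook → Tarn → Quorn.
So from Kelso the first move is to Brook.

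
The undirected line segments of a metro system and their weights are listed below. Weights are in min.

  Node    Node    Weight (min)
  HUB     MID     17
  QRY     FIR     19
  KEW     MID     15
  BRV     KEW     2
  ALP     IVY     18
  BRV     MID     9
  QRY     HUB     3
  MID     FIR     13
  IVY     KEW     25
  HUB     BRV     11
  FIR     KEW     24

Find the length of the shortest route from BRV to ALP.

Settle nodes by increasing distance from BRV:
BRV: 0
KEW: 2  (via BRV)
MID: 9  (via BRV)
HUB: 11  (via BRV)
QRY: 14  (via HUB)
FIR: 22  (via MID)
IVY: 27  (via KEW)
ALP: 45  (via IVY)
Shortest route: BRV–KEW–IVY–ALP = 45 min.

45 min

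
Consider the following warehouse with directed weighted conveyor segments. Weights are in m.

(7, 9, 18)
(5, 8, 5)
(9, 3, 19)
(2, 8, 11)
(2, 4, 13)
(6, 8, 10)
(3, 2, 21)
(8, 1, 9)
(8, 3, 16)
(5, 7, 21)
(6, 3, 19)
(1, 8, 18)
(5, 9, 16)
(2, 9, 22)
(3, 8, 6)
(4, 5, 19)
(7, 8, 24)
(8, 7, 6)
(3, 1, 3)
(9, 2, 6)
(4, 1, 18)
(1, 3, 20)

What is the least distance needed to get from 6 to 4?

53 m

Compare a few routes:
6 → 8 → 1 → 3 → 2 → 4: 10+9+20+21+13 = 73
6 → 8 → 3 → 2 → 4: 10+16+21+13 = 60
6 → 3 → 2 → 4: 19+21+13 = 53
6 → 3 → 8 → 7 → 9 → 2 → 4: 19+6+6+18+6+13 = 68
The minimum is 53 m via 6 → 3 → 2 → 4.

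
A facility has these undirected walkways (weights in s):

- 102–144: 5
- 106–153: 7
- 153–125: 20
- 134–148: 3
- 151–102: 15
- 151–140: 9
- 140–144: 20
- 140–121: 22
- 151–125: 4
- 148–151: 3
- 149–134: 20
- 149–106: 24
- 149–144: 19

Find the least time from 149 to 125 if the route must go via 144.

Shortest 149→144: 149–144 = 19
Shortest 144→125: 144–102–151–125 = 24
Total via 144: 19 + 24 = 43 s.

43 s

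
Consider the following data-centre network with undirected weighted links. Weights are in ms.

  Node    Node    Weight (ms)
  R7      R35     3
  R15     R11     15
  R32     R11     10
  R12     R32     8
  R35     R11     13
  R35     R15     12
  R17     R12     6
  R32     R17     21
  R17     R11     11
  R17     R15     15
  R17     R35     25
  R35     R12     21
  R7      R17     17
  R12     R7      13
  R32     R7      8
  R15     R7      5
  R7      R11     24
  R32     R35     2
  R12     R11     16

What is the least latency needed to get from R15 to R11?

15 ms

Compare a few routes:
R15 - R7 - R35 - R32 - R11: 5+3+2+10 = 20
R15 - R11: 15 = 15
Cheapest is R15 - R11 at 15 ms.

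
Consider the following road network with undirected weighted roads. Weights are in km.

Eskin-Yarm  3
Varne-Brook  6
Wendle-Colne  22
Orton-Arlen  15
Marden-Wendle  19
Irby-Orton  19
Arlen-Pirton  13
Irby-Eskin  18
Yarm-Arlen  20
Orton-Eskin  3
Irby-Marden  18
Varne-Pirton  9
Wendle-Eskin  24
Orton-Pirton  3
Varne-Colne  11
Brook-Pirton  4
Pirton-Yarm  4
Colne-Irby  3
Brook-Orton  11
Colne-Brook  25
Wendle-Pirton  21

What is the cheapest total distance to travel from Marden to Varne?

Enumerating some paths:
Marden → Irby → Colne → Varne: 18+3+11 = 32
Marden → Irby → Orton → Pirton → Varne: 18+19+3+9 = 49
Marden → Wendle → Pirton → Varne: 19+21+9 = 49
Cheapest is Marden → Irby → Colne → Varne at 32 km.

32 km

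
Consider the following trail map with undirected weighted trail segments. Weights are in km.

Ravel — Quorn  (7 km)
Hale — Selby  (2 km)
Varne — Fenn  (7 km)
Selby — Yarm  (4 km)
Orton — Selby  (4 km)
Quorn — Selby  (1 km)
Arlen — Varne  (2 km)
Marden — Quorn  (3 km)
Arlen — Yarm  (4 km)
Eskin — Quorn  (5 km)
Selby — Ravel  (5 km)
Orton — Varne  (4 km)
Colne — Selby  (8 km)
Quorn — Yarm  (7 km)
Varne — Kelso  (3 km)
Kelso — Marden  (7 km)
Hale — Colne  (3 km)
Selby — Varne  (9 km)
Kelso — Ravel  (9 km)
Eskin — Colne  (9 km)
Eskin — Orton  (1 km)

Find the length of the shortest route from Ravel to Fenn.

19 km

Shortest distances from Ravel:
Ravel: 0
Selby: 5  (via Ravel)
Quorn: 6  (via Selby)
Hale: 7  (via Selby)
Orton: 9  (via Selby)
Yarm: 9  (via Selby)
Marden: 9  (via Quorn)
Kelso: 9  (via Ravel)
Colne: 10  (via Hale)
Eskin: 10  (via Orton)
Varne: 12  (via Kelso)
Arlen: 13  (via Yarm)
Fenn: 19  (via Varne)
Shortest route: Ravel → Kelso → Varne → Fenn = 19 km.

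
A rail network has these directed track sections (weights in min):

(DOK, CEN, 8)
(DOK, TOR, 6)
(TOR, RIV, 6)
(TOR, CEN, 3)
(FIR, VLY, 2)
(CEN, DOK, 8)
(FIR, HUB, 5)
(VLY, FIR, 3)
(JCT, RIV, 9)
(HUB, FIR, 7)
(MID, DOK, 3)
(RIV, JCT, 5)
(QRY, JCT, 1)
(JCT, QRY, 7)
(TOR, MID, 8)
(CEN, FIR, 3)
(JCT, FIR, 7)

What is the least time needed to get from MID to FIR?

Enumerating some paths:
MID → DOK → CEN → FIR: 3+8+3 = 14
MID → DOK → TOR → CEN → FIR: 3+6+3+3 = 15
Cheapest is MID → DOK → CEN → FIR at 14 min.

14 min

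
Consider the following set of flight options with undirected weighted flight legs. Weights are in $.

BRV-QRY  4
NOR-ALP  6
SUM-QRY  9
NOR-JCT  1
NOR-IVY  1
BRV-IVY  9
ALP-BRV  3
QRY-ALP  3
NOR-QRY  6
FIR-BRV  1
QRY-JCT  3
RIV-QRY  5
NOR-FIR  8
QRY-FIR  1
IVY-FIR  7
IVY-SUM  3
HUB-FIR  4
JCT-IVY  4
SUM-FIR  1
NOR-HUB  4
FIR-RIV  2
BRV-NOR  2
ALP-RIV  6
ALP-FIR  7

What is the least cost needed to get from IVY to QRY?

Enumerating some paths:
IVY–JCT–QRY: 4+3 = 7
IVY–NOR–JCT–QRY: 1+1+3 = 5
IVY–NOR–BRV–QRY: 1+2+4 = 7
Cheapest is IVY–NOR–JCT–QRY at $5.

$5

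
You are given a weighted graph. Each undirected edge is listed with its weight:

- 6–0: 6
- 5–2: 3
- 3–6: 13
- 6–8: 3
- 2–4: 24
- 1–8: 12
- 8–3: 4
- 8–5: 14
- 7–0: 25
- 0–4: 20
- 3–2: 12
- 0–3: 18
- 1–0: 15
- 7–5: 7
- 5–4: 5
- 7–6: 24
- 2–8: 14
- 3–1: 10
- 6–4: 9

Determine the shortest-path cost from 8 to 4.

12

Shortest distances from 8:
8: 0
6: 3  (via 8)
3: 4  (via 8)
0: 9  (via 6)
1: 12  (via 8)
4: 12  (via 6)
Shortest route: 8–6–4 = 12.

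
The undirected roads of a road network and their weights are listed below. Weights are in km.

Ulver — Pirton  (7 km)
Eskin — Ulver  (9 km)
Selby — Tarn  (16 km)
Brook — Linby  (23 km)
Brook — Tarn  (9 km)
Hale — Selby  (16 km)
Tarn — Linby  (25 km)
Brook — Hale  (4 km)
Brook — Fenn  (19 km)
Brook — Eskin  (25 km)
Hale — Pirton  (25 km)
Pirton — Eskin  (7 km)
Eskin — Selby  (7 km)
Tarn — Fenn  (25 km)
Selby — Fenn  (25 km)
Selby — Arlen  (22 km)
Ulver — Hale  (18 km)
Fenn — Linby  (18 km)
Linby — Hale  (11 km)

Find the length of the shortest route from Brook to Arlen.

42 km

Running Dijkstra from Brook:
Brook: 0
Hale: 4  (via Brook)
Tarn: 9  (via Brook)
Linby: 15  (via Hale)
Fenn: 19  (via Brook)
Selby: 20  (via Hale)
Ulver: 22  (via Hale)
Eskin: 25  (via Brook)
Pirton: 29  (via Hale)
Arlen: 42  (via Selby)
Shortest route: Brook → Hale → Selby → Arlen = 42 km.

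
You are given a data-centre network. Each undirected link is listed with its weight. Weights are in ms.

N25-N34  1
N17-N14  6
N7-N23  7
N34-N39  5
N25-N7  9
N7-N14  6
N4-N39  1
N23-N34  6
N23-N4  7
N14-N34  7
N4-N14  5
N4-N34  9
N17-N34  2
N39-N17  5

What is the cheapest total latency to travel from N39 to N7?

12 ms

Shortest distances from N39:
N39: 0
N4: 1  (via N39)
N34: 5  (via N39)
N17: 5  (via N39)
N25: 6  (via N34)
N14: 6  (via N4)
N23: 8  (via N4)
N7: 12  (via N14)
Shortest route: N39 → N4 → N14 → N7 = 12 ms.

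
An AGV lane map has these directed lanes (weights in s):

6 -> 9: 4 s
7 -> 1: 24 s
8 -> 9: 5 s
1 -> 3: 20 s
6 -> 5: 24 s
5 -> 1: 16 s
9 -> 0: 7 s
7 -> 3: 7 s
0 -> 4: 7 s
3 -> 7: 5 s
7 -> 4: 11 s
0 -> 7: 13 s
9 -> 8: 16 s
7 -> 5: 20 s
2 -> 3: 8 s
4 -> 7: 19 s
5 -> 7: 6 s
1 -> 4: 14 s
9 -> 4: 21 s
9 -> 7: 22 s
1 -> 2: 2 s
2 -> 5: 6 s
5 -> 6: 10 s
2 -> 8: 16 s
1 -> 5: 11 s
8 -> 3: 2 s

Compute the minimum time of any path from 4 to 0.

Compare a few routes:
4 → 7 → 1 → 2 → 5 → 6 → 9 → 0: 19+24+2+6+10+4+7 = 72
4 → 7 → 1 → 2 → 8 → 9 → 0: 19+24+2+16+5+7 = 73
4 → 7 → 5 → 6 → 9 → 0: 19+20+10+4+7 = 60
The minimum is 60 s via 4 → 7 → 5 → 6 → 9 → 0.

60 s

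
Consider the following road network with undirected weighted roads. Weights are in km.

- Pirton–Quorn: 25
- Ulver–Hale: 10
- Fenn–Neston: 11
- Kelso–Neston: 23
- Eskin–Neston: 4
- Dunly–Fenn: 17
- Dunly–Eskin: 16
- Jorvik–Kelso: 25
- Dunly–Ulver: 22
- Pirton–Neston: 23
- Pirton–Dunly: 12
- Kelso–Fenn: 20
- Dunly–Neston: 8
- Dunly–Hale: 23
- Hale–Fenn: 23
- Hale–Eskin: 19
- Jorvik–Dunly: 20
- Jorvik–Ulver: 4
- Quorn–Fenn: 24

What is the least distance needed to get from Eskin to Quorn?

Candidate routes:
Eskin → Dunly → Pirton → Quorn: 16+12+25 = 53
Eskin → Neston → Fenn → Quorn: 4+11+24 = 39
Eskin → Neston → Dunly → Pirton → Quorn: 4+8+12+25 = 49
Eskin → Neston → Pirton → Quorn: 4+23+25 = 52
Cheapest is Eskin → Neston → Fenn → Quorn at 39 km.

39 km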